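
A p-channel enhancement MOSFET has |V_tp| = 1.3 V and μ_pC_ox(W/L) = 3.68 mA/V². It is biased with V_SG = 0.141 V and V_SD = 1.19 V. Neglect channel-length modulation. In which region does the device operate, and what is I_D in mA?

Cutoff; I_D = 0 mA

V_SG = 0.141 V < |V_tp| = 1.3 V, so the transistor is in cutoff.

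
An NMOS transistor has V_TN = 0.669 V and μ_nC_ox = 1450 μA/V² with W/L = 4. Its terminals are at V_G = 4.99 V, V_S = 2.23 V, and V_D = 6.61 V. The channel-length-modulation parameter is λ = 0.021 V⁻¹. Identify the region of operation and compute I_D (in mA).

Saturation; I_D = 13.8 mA

V_GS = V_G − V_S = 4.99 − 2.23 = 2.76 V; V_DS = V_D − V_S = 6.61 − 2.23 = 4.38 V.
k_n = μ_nC_ox · (W/L) = 5.8 mA/V².
V_ov = V_GS − V_TN = 2.76 − 0.669 = 2.09 V.
Since V_DS = 4.38 V ≥ V_ov = 2.09 V, the device is in saturation.
I_D = ½ k_n V_ov² (1 + λ V_DS) = 0.5 × 5.8 × 2.09² × (1 + 0.021 × 4.38) = 13.8 mA.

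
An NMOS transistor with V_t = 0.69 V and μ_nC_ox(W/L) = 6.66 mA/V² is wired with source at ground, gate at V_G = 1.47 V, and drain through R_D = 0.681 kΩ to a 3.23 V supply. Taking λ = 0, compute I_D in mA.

V_GS = V_G = 1.47 V, so V_ov = 1.47 − 0.69 = 0.78 V.
Assume saturation: I_D = ½ k_n V_ov² = 0.5 × 6.66 × 0.78² = 2.03 mA, giving V_DS = V_DD − I_D R_D = 3.23 − 2.03 × 0.681 = 1.85 V.
V_DS = 1.85 V ≥ V_ov = 0.78 V, confirming saturation.

I_D = 2.03 mA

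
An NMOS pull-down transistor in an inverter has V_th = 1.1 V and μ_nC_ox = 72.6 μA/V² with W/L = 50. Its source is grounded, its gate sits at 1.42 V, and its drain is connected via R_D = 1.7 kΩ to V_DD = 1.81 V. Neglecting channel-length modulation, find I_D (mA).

I_D = 0.186 mA

V_GS = V_G = 1.42 V, so V_ov = 1.42 − 1.1 = 0.32 V.
k_n = μ_nC_ox · (W/L) = 3.63 mA/V².
Assume saturation: I_D = ½ k_n V_ov² = 0.5 × 3.63 × 0.32² = 0.186 mA, giving V_DS = V_DD − I_D R_D = 1.81 − 0.186 × 1.7 = 1.49 V.
V_DS = 1.49 V ≥ V_ov = 0.32 V, confirming saturation.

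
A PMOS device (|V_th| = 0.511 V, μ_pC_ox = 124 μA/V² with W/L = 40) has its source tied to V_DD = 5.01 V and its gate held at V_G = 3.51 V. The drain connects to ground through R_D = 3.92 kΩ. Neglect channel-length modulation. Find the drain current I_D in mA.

V_SG = V_DD − V_G = 5.01 − 3.51 = 1.5 V, so V_ov = 1.5 − 0.511 = 0.989 V.
k_p = μ_pC_ox · (W/L) = 4.96 mA/V².
Assume saturation: I_D = ½ k_p V_ov² = 0.5 × 4.96 × 0.989² = 2.43 mA, giving V_SD = V_DD − I_D R_D = 5.01 − 2.43 × 3.92 = -4.5 V.
But -4.5 V < V_ov = 0.989 V, so the device is actually in triode.
In triode I_D = k_p[V_ov V_SD − ½ V_SD²] and I_D = (V_DD − V_SD)/R_D. Equating: 9.72 V_SD² − 20.23 V_SD + 5.01 = 0, giving V_SD = 0.287 V (the root below V_ov).
I_D = (5.01 − 0.287) / 3.92 = 1.2 mA.

I_D = 1.20 mA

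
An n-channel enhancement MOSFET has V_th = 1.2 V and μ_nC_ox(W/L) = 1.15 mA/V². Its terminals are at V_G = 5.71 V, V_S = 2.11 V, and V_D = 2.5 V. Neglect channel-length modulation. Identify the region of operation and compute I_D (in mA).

Triode; I_D = 0.989 mA

V_GS = V_G − V_S = 5.71 − 2.11 = 3.6 V; V_DS = V_D − V_S = 2.5 − 2.11 = 0.39 V.
V_ov = V_GS − V_th = 3.6 − 1.2 = 2.4 V.
Since V_DS = 0.39 V < V_ov = 2.4 V, the device is in the triode region.
I_D = k_n [V_ov · V_DS − ½ V_DS²] = 1.15 × [2.4 × 0.39 − 0.5 × 0.39²] = 0.989 mA.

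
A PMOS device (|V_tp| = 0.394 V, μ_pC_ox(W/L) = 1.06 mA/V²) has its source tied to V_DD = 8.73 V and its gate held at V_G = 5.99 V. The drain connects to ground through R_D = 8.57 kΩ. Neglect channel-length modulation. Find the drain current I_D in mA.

V_SG = V_DD − V_G = 8.73 − 5.99 = 2.74 V, so V_ov = 2.74 − 0.394 = 2.35 V.
Assume saturation: I_D = ½ k_p V_ov² = 0.5 × 1.06 × 2.35² = 2.92 mA, giving V_SD = V_DD − I_D R_D = 8.73 − 2.92 × 8.57 = -16.3 V.
But -16.3 V < V_ov = 2.35 V, so the device is actually in triode.
In triode I_D = k_p[V_ov V_SD − ½ V_SD²] and I_D = (V_DD − V_SD)/R_D. Equating: 4.54 V_SD² − 22.31 V_SD + 8.73 = 0, giving V_SD = 0.429 V (the root below V_ov).
I_D = (8.73 − 0.429) / 8.57 = 0.969 mA.

I_D = 0.969 mA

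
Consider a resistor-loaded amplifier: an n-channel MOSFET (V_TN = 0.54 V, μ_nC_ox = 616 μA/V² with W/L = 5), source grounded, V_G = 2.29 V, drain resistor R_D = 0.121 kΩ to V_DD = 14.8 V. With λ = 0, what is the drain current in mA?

I_D = 4.72 mA

V_GS = V_G = 2.29 V, so V_ov = 2.29 − 0.54 = 1.75 V.
k_n = μ_nC_ox · (W/L) = 3.08 mA/V².
Assume saturation: I_D = ½ k_n V_ov² = 0.5 × 3.08 × 1.75² = 4.72 mA, giving V_DS = V_DD − I_D R_D = 14.8 − 4.72 × 0.121 = 14.2 V.
V_DS = 14.2 V ≥ V_ov = 1.75 V, confirming saturation.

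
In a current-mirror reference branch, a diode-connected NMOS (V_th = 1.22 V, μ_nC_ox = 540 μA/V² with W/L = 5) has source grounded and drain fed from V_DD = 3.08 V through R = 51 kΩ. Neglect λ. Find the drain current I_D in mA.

I_D = 0.0334 mA

With gate tied to drain, V_GS = V_DS ≥ V_GS − V_th, so the device is in saturation.
k_n = μ_nC_ox · (W/L) = 2.7 mA/V².
KCL at the drain: ½ k_n (V_GS − V_th)² = (V_DD − V_GS)/R.
Let x = V_GS − 1.22. Then 68.9 x² + x − 1.86 = 0, giving x = 0.157 V (positive root), so V_GS = 1.38 V.
I_D = (V_DD − V_GS)/R = (3.08 − 1.38) / 51 = 0.0334 mA.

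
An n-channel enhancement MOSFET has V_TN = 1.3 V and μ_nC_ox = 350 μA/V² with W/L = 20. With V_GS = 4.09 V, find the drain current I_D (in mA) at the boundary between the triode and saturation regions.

At the boundary V_DS = V_ov = V_GS − V_TN = 4.09 − 1.3 = 2.79 V.
k_n = μ_nC_ox · (W/L) = 7 mA/V².
I_D = ½ k_n V_ov² = 0.5 × 7 × 2.79² = 27.2 mA.

I_D = 27.2 mA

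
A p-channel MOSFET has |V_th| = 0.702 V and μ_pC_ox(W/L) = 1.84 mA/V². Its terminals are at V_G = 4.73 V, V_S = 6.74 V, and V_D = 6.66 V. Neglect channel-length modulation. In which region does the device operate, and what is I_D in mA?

V_SG = V_S − V_G = 6.74 − 4.73 = 2.01 V; V_SD = V_S − V_D = 6.74 − 6.66 = 0.08 V.
V_ov = V_SG − |V_th| = 2.01 − 0.702 = 1.31 V.
Since V_SD = 0.08 V < V_ov = 1.31 V, the device is in the triode region.
I_D = k_p [V_ov · V_SD − ½ V_SD²] = 1.84 × [1.31 × 0.08 − 0.5 × 0.08²] = 0.187 mA.

Triode; I_D = 0.187 mA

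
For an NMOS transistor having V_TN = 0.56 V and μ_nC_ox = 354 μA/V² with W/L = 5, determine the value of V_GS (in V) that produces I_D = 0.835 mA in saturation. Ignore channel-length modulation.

k_n = μ_nC_ox · (W/L) = 1.77 mA/V².
In saturation I_D = ½ k_n (V_GS − V_TN)², so V_GS − V_TN = √(2 I_D / k_n) = √(2 × 0.835 / 1.77) = 0.971 V.
V_GS = 0.56 + 0.971 = 1.53 V.

V_GS = 1.53 V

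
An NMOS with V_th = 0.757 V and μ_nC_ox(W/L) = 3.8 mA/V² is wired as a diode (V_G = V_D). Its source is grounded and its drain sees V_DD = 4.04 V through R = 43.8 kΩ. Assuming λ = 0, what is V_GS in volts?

With gate tied to drain, V_GS = V_DS ≥ V_GS − V_th, so the device is in saturation.
KCL at the drain: ½ k_n (V_GS − V_th)² = (V_DD − V_GS)/R.
Let x = V_GS − 0.757. Then 83.2 x² + x − 3.283 = 0, giving x = 0.193 V (positive root), so V_GS = 0.95 V.
I_D = (V_DD − V_GS)/R = (4.04 − 0.95) / 43.8 = 0.0706 mA.

V_GS = 0.950 V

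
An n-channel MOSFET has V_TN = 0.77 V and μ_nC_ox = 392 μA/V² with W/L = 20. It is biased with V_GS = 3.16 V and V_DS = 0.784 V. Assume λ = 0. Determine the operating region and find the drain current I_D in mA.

k_n = μ_nC_ox · (W/L) = 7.84 mA/V².
V_ov = V_GS − V_TN = 3.16 − 0.77 = 2.39 V.
Since V_DS = 0.784 V < V_ov = 2.39 V, the device is in the triode region.
I_D = k_n [V_ov · V_DS − ½ V_DS²] = 7.84 × [2.39 × 0.784 − 0.5 × 0.784²] = 12.3 mA.

Triode; I_D = 12.3 mA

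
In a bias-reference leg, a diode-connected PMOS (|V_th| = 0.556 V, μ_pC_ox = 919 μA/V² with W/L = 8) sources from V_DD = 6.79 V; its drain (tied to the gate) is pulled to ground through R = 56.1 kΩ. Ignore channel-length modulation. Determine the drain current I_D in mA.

With gate tied to drain, V_SG = V_SD ≥ V_SG − |V_th|, so the device is in saturation.
k_p = μ_pC_ox · (W/L) = 7.352 mA/V².
KCL at the drain: ½ k_p (V_SG − |V_th|)² = (V_DD − V_SG)/R.
Let x = V_SG − 0.556. Then 206 x² + x − 6.234 = 0, giving x = 0.171 V (positive root), so V_SG = 0.727 V.
I_D = (V_DD − V_SG)/R = (6.79 − 0.727) / 56.1 = 0.108 mA.

I_D = 0.108 mA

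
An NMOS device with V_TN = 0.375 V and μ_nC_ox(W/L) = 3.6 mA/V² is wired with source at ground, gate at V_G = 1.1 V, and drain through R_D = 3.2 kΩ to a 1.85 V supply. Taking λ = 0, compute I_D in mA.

V_GS = V_G = 1.1 V, so V_ov = 1.1 − 0.375 = 0.725 V.
Assume saturation: I_D = ½ k_n V_ov² = 0.5 × 3.6 × 0.725² = 0.946 mA, giving V_DS = V_DD − I_D R_D = 1.85 − 0.946 × 3.2 = -1.18 V.
But -1.18 V < V_ov = 0.725 V, so the device is actually in triode.
In triode I_D = k_n[V_ov V_DS − ½ V_DS²] and I_D = (V_DD − V_DS)/R_D. Equating: 5.76 V_DS² − 9.352 V_DS + 1.85 = 0, giving V_DS = 0.231 V (the root below V_ov).
I_D = (1.85 − 0.231) / 3.2 = 0.506 mA.

I_D = 0.506 mA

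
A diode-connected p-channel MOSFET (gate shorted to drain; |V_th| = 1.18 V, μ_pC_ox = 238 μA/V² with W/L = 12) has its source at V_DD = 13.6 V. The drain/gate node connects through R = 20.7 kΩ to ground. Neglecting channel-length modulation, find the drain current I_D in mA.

With gate tied to drain, V_SG = V_SD ≥ V_SG − |V_th|, so the device is in saturation.
k_p = μ_pC_ox · (W/L) = 2.856 mA/V².
KCL at the drain: ½ k_p (V_SG − |V_th|)² = (V_DD − V_SG)/R.
Let x = V_SG − 1.18. Then 29.6 x² + x − 12.42 = 0, giving x = 0.632 V (positive root), so V_SG = 1.81 V.
I_D = (V_DD − V_SG)/R = (13.6 − 1.81) / 20.7 = 0.569 mA.

I_D = 0.569 mA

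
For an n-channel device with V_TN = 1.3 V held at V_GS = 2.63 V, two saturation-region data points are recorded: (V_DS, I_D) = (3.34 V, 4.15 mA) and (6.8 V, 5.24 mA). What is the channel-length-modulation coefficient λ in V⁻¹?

With V_GS fixed, I_D ∝ (1 + λ V_DS) in saturation, so I_D2/I_D1 = (1 + λ V_DS2)/(1 + λ V_DS1).
5.24/4.15 = 1.263 = (1 + 6.8 λ)/(1 + 3.34 λ).
Solving: λ (I_D1 V_DS2 − I_D2 V_DS1) = I_D2 − I_D1, so λ = (5.24 − 4.15) / (4.15 × 6.8 − 5.24 × 3.34) = 1.09 / 10.7 = 0.102 V⁻¹.

λ = 0.102 V⁻¹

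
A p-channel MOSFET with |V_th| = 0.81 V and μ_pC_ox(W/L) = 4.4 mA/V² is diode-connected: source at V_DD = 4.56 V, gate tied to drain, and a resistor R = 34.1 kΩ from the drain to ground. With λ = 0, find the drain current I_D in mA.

With gate tied to drain, V_SG = V_SD ≥ V_SG − |V_th|, so the device is in saturation.
KCL at the drain: ½ k_p (V_SG − |V_th|)² = (V_DD − V_SG)/R.
Let x = V_SG − 0.81. Then 75 x² + x − 3.75 = 0, giving x = 0.217 V (positive root), so V_SG = 1.03 V.
I_D = (V_DD − V_SG)/R = (4.56 − 1.03) / 34.1 = 0.104 mA.

I_D = 0.104 mA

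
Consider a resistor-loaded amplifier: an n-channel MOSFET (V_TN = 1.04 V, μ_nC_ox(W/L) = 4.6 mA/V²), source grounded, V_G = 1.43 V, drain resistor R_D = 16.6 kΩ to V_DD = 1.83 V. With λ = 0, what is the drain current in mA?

V_GS = V_G = 1.43 V, so V_ov = 1.43 − 1.04 = 0.39 V.
Assume saturation: I_D = ½ k_n V_ov² = 0.5 × 4.6 × 0.39² = 0.35 mA, giving V_DS = V_DD − I_D R_D = 1.83 − 0.35 × 16.6 = -3.98 V.
But -3.98 V < V_ov = 0.39 V, so the device is actually in triode.
In triode I_D = k_n[V_ov V_DS − ½ V_DS²] and I_D = (V_DD − V_DS)/R_D. Equating: 38.2 V_DS² − 30.78 V_DS + 1.83 = 0, giving V_DS = 0.0646 V (the root below V_ov).
I_D = (1.83 − 0.0646) / 16.6 = 0.106 mA.

I_D = 0.106 mA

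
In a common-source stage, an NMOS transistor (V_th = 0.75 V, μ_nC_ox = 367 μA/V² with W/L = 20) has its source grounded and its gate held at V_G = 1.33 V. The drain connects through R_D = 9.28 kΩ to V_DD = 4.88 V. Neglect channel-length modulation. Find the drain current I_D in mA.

I_D = 0.511 mA

V_GS = V_G = 1.33 V, so V_ov = 1.33 − 0.75 = 0.58 V.
k_n = μ_nC_ox · (W/L) = 7.34 mA/V².
Assume saturation: I_D = ½ k_n V_ov² = 0.5 × 7.34 × 0.58² = 1.23 mA, giving V_DS = V_DD − I_D R_D = 4.88 − 1.23 × 9.28 = -6.58 V.
But -6.58 V < V_ov = 0.58 V, so the device is actually in triode.
In triode I_D = k_n[V_ov V_DS − ½ V_DS²] and I_D = (V_DD − V_DS)/R_D. Equating: 34.1 V_DS² − 40.51 V_DS + 4.88 = 0, giving V_DS = 0.136 V (the root below V_ov).
I_D = (4.88 − 0.136) / 9.28 = 0.511 mA.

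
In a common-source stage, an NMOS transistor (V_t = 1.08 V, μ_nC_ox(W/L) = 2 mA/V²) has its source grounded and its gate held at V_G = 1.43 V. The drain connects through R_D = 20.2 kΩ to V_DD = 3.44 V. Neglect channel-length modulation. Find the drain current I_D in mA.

V_GS = V_G = 1.43 V, so V_ov = 1.43 − 1.08 = 0.35 V.
Assume saturation: I_D = ½ k_n V_ov² = 0.5 × 2 × 0.35² = 0.122 mA, giving V_DS = V_DD − I_D R_D = 3.44 − 0.122 × 20.2 = 0.966 V.
V_DS = 0.966 V ≥ V_ov = 0.35 V, confirming saturation.

I_D = 0.122 mA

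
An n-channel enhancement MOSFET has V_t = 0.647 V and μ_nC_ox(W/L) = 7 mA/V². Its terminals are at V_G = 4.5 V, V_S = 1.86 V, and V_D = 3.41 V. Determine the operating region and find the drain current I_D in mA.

Triode; I_D = 13.2 mA

V_GS = V_G − V_S = 4.5 − 1.86 = 2.64 V; V_DS = V_D − V_S = 3.41 − 1.86 = 1.55 V.
V_ov = V_GS − V_t = 2.64 − 0.647 = 1.99 V.
Since V_DS = 1.55 V < V_ov = 1.99 V, the device is in the triode region.
I_D = k_n [V_ov · V_DS − ½ V_DS²] = 7 × [1.99 × 1.55 − 0.5 × 1.55²] = 13.2 mA.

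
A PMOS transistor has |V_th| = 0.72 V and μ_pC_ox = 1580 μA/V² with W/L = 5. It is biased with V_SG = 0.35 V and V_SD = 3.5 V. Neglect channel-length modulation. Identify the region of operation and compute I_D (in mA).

V_SG = 0.35 V < |V_th| = 0.72 V, so the transistor is in cutoff.

Cutoff; I_D = 0 mA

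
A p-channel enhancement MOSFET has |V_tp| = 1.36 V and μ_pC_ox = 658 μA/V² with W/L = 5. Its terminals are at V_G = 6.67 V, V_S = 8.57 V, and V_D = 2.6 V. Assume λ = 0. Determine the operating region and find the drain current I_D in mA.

V_SG = V_S − V_G = 8.57 − 6.67 = 1.9 V; V_SD = V_S − V_D = 8.57 − 2.6 = 5.97 V.
k_p = μ_pC_ox · (W/L) = 3.29 mA/V².
V_ov = V_SG − |V_tp| = 1.9 − 1.36 = 0.54 V.
Since V_SD = 5.97 V ≥ V_ov = 0.54 V, the device is in saturation.
I_D = ½ k_p V_ov² = 0.5 × 3.29 × 0.54² = 0.48 mA.

Saturation; I_D = 0.480 mA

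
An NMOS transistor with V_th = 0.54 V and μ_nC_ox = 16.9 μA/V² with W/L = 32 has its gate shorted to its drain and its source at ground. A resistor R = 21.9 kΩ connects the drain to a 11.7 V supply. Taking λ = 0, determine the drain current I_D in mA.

With gate tied to drain, V_GS = V_DS ≥ V_GS − V_th, so the device is in saturation.
k_n = μ_nC_ox · (W/L) = 0.5408 mA/V².
KCL at the drain: ½ k_n (V_GS − V_th)² = (V_DD − V_GS)/R.
Let x = V_GS − 0.54. Then 5.92 x² + x − 11.16 = 0, giving x = 1.29 V (positive root), so V_GS = 1.83 V.
I_D = (V_DD − V_GS)/R = (11.7 − 1.83) / 21.9 = 0.451 mA.

I_D = 0.451 mA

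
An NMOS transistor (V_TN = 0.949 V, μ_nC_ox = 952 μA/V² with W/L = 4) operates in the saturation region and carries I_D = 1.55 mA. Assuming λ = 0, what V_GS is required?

k_n = μ_nC_ox · (W/L) = 3.808 mA/V².
In saturation I_D = ½ k_n (V_GS − V_TN)², so V_GS − V_TN = √(2 I_D / k_n) = √(2 × 1.55 / 3.808) = 0.902 V.
V_GS = 0.949 + 0.902 = 1.85 V.

V_GS = 1.85 V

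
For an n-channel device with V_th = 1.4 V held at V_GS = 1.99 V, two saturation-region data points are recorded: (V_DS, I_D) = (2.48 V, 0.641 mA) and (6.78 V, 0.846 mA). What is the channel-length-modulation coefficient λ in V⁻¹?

λ = 0.0912 V⁻¹

With V_GS fixed, I_D ∝ (1 + λ V_DS) in saturation, so I_D2/I_D1 = (1 + λ V_DS2)/(1 + λ V_DS1).
0.846/0.641 = 1.32 = (1 + 6.78 λ)/(1 + 2.48 λ).
Solving: λ (I_D1 V_DS2 − I_D2 V_DS1) = I_D2 − I_D1, so λ = (0.846 − 0.641) / (0.641 × 6.78 − 0.846 × 2.48) = 0.205 / 2.25 = 0.0912 V⁻¹.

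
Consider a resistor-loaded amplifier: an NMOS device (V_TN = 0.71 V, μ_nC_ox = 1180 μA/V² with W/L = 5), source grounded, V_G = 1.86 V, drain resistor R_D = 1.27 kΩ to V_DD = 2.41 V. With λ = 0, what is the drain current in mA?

I_D = 1.68 mA

V_GS = V_G = 1.86 V, so V_ov = 1.86 − 0.71 = 1.15 V.
k_n = μ_nC_ox · (W/L) = 5.9 mA/V².
Assume saturation: I_D = ½ k_n V_ov² = 0.5 × 5.9 × 1.15² = 3.9 mA, giving V_DS = V_DD − I_D R_D = 2.41 − 3.9 × 1.27 = -2.54 V.
But -2.54 V < V_ov = 1.15 V, so the device is actually in triode.
In triode I_D = k_n[V_ov V_DS − ½ V_DS²] and I_D = (V_DD − V_DS)/R_D. Equating: 3.75 V_DS² − 9.617 V_DS + 2.41 = 0, giving V_DS = 0.281 V (the root below V_ov).
I_D = (2.41 − 0.281) / 1.27 = 1.68 mA.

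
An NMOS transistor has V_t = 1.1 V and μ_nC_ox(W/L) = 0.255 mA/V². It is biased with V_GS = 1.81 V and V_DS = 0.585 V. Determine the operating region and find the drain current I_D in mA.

V_ov = V_GS − V_t = 1.81 − 1.1 = 0.71 V.
Since V_DS = 0.585 V < V_ov = 0.71 V, the device is in the triode region.
I_D = k_n [V_ov · V_DS − ½ V_DS²] = 0.255 × [0.71 × 0.585 − 0.5 × 0.585²] = 0.0623 mA.

Triode; I_D = 0.0623 mA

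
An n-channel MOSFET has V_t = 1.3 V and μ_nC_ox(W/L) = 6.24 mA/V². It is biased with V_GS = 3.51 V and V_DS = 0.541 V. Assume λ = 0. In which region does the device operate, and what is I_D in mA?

Triode; I_D = 6.55 mA

V_ov = V_GS − V_t = 3.51 − 1.3 = 2.21 V.
Since V_DS = 0.541 V < V_ov = 2.21 V, the device is in the triode region.
I_D = k_n [V_ov · V_DS − ½ V_DS²] = 6.24 × [2.21 × 0.541 − 0.5 × 0.541²] = 6.55 mA.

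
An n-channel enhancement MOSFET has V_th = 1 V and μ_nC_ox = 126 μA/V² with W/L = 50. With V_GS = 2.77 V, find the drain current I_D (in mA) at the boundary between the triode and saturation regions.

At the boundary V_DS = V_ov = V_GS − V_th = 2.77 − 1 = 1.77 V.
k_n = μ_nC_ox · (W/L) = 6.3 mA/V².
I_D = ½ k_n V_ov² = 0.5 × 6.3 × 1.77² = 9.87 mA.

I_D = 9.87 mA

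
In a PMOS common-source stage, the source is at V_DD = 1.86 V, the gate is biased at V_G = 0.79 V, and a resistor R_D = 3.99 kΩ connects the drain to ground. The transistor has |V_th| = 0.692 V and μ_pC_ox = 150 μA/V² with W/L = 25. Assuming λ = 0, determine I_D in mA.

V_SG = V_DD − V_G = 1.86 − 0.79 = 1.07 V, so V_ov = 1.07 − 0.692 = 0.378 V.
k_p = μ_pC_ox · (W/L) = 3.75 mA/V².
Assume saturation: I_D = ½ k_p V_ov² = 0.5 × 3.75 × 0.378² = 0.268 mA, giving V_SD = V_DD − I_D R_D = 1.86 − 0.268 × 3.99 = 0.791 V.
V_SD = 0.791 V ≥ V_ov = 0.378 V, confirming saturation.

I_D = 0.268 mA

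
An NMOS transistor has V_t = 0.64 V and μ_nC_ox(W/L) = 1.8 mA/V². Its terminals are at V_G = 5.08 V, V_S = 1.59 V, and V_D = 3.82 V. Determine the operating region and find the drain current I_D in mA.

Triode; I_D = 6.96 mA

V_GS = V_G − V_S = 5.08 − 1.59 = 3.49 V; V_DS = V_D − V_S = 3.82 − 1.59 = 2.23 V.
V_ov = V_GS − V_t = 3.49 − 0.64 = 2.85 V.
Since V_DS = 2.23 V < V_ov = 2.85 V, the device is in the triode region.
I_D = k_n [V_ov · V_DS − ½ V_DS²] = 1.8 × [2.85 × 2.23 − 0.5 × 2.23²] = 6.96 mA.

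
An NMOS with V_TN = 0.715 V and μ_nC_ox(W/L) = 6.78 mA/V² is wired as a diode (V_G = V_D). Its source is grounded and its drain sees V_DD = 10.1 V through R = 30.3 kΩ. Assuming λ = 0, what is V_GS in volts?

V_GS = 1.01 V

With gate tied to drain, V_GS = V_DS ≥ V_GS − V_TN, so the device is in saturation.
KCL at the drain: ½ k_n (V_GS − V_TN)² = (V_DD − V_GS)/R.
Let x = V_GS − 0.715. Then 103 x² + x − 9.385 = 0, giving x = 0.297 V (positive root), so V_GS = 1.01 V.
I_D = (V_DD − V_GS)/R = (10.1 − 1.01) / 30.3 = 0.3 mA.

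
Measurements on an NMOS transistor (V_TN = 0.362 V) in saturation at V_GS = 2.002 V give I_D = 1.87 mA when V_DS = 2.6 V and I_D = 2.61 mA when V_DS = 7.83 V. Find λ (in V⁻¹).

With V_GS fixed, I_D ∝ (1 + λ V_DS) in saturation, so I_D2/I_D1 = (1 + λ V_DS2)/(1 + λ V_DS1).
2.61/1.87 = 1.396 = (1 + 7.83 λ)/(1 + 2.6 λ).
Solving: λ (I_D1 V_DS2 − I_D2 V_DS1) = I_D2 − I_D1, so λ = (2.61 − 1.87) / (1.87 × 7.83 − 2.61 × 2.6) = 0.74 / 7.86 = 0.0942 V⁻¹.

λ = 0.0942 V⁻¹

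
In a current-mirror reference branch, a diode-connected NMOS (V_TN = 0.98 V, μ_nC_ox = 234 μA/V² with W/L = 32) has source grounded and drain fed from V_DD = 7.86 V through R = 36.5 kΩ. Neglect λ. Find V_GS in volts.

With gate tied to drain, V_GS = V_DS ≥ V_GS − V_TN, so the device is in saturation.
k_n = μ_nC_ox · (W/L) = 7.488 mA/V².
KCL at the drain: ½ k_n (V_GS − V_TN)² = (V_DD − V_GS)/R.
Let x = V_GS − 0.98. Then 137 x² + x − 6.88 = 0, giving x = 0.221 V (positive root), so V_GS = 1.2 V.
I_D = (V_DD − V_GS)/R = (7.86 − 1.2) / 36.5 = 0.182 mA.

V_GS = 1.20 V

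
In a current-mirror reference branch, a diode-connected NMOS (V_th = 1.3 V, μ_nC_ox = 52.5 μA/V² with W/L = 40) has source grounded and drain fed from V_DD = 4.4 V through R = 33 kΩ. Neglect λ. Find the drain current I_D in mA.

I_D = 0.0853 mA

With gate tied to drain, V_GS = V_DS ≥ V_GS − V_th, so the device is in saturation.
k_n = μ_nC_ox · (W/L) = 2.1 mA/V².
KCL at the drain: ½ k_n (V_GS − V_th)² = (V_DD − V_GS)/R.
Let x = V_GS − 1.3. Then 34.6 x² + x − 3.1 = 0, giving x = 0.285 V (positive root), so V_GS = 1.59 V.
I_D = (V_DD − V_GS)/R = (4.4 − 1.59) / 33 = 0.0853 mA.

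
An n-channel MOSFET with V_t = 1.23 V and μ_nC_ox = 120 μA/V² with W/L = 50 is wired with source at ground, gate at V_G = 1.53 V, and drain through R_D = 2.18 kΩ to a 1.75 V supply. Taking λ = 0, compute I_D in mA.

I_D = 0.270 mA

V_GS = V_G = 1.53 V, so V_ov = 1.53 − 1.23 = 0.3 V.
k_n = μ_nC_ox · (W/L) = 6 mA/V².
Assume saturation: I_D = ½ k_n V_ov² = 0.5 × 6 × 0.3² = 0.27 mA, giving V_DS = V_DD − I_D R_D = 1.75 − 0.27 × 2.18 = 1.16 V.
V_DS = 1.16 V ≥ V_ov = 0.3 V, confirming saturation.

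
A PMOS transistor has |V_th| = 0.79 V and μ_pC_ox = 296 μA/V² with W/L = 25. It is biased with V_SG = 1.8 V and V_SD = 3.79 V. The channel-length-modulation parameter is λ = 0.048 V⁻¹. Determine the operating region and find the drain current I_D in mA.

k_p = μ_pC_ox · (W/L) = 7.4 mA/V².
V_ov = V_SG − |V_th| = 1.8 − 0.79 = 1.01 V.
Since V_SD = 3.79 V ≥ V_ov = 1.01 V, the device is in saturation.
I_D = ½ k_p V_ov² (1 + λ V_SD) = 0.5 × 7.4 × 1.01² × (1 + 0.048 × 3.79) = 4.46 mA.

Saturation; I_D = 4.46 mA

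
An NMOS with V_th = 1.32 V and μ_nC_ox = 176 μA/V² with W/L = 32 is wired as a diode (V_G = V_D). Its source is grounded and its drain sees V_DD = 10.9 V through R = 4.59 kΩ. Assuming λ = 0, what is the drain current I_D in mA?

With gate tied to drain, V_GS = V_DS ≥ V_GS − V_th, so the device is in saturation.
k_n = μ_nC_ox · (W/L) = 5.632 mA/V².
KCL at the drain: ½ k_n (V_GS − V_th)² = (V_DD − V_GS)/R.
Let x = V_GS − 1.32. Then 12.9 x² + x − 9.58 = 0, giving x = 0.823 V (positive root), so V_GS = 2.14 V.
I_D = (V_DD − V_GS)/R = (10.9 − 2.14) / 4.59 = 1.91 mA.

I_D = 1.91 mA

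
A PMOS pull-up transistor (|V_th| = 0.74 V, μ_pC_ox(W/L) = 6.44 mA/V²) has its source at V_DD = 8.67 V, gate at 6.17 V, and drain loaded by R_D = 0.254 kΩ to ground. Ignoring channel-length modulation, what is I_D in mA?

V_SG = V_DD − V_G = 8.67 − 6.17 = 2.5 V, so V_ov = 2.5 − 0.74 = 1.76 V.
Assume saturation: I_D = ½ k_p V_ov² = 0.5 × 6.44 × 1.76² = 9.97 mA, giving V_SD = V_DD − I_D R_D = 8.67 − 9.97 × 0.254 = 6.14 V.
V_SD = 6.14 V ≥ V_ov = 1.76 V, confirming saturation.

I_D = 9.97 mA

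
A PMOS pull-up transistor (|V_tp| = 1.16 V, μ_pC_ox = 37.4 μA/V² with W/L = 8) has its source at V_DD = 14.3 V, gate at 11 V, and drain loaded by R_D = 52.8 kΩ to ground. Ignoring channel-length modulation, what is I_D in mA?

V_SG = V_DD − V_G = 14.3 − 11 = 3.3 V, so V_ov = 3.3 − 1.16 = 2.14 V.
k_p = μ_pC_ox · (W/L) = 0.2992 mA/V².
Assume saturation: I_D = ½ k_p V_ov² = 0.5 × 0.2992 × 2.14² = 0.685 mA, giving V_SD = V_DD − I_D R_D = 14.3 − 0.685 × 52.8 = -21.9 V.
But -21.9 V < V_ov = 2.14 V, so the device is actually in triode.
In triode I_D = k_p[V_ov V_SD − ½ V_SD²] and I_D = (V_DD − V_SD)/R_D. Equating: 7.9 V_SD² − 34.81 V_SD + 14.3 = 0, giving V_SD = 0.459 V (the root below V_ov).
I_D = (14.3 − 0.459) / 52.8 = 0.262 mA.

I_D = 0.262 mA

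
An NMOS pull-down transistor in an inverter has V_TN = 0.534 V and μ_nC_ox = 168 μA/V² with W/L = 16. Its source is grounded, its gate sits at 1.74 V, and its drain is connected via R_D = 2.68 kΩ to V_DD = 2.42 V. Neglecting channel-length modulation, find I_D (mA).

V_GS = V_G = 1.74 V, so V_ov = 1.74 − 0.534 = 1.21 V.
k_n = μ_nC_ox · (W/L) = 2.688 mA/V².
Assume saturation: I_D = ½ k_n V_ov² = 0.5 × 2.688 × 1.21² = 1.95 mA, giving V_DS = V_DD − I_D R_D = 2.42 − 1.95 × 2.68 = -2.82 V.
But -2.82 V < V_ov = 1.21 V, so the device is actually in triode.
In triode I_D = k_n[V_ov V_DS − ½ V_DS²] and I_D = (V_DD − V_DS)/R_D. Equating: 3.6 V_DS² − 9.688 V_DS + 2.42 = 0, giving V_DS = 0.279 V (the root below V_ov).
I_D = (2.42 − 0.279) / 2.68 = 0.799 mA.

I_D = 0.799 mA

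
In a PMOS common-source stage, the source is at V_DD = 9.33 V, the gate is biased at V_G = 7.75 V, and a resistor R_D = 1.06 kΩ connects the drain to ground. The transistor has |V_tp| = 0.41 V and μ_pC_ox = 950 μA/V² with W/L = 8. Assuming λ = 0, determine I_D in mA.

V_SG = V_DD − V_G = 9.33 − 7.75 = 1.58 V, so V_ov = 1.58 − 0.41 = 1.17 V.
k_p = μ_pC_ox · (W/L) = 7.6 mA/V².
Assume saturation: I_D = ½ k_p V_ov² = 0.5 × 7.6 × 1.17² = 5.2 mA, giving V_SD = V_DD − I_D R_D = 9.33 − 5.2 × 1.06 = 3.82 V.
V_SD = 3.82 V ≥ V_ov = 1.17 V, confirming saturation.

I_D = 5.20 mA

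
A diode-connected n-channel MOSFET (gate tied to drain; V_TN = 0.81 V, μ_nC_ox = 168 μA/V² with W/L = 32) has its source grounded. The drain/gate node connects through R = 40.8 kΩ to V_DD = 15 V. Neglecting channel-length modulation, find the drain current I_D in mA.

I_D = 0.339 mA

With gate tied to drain, V_GS = V_DS ≥ V_GS − V_TN, so the device is in saturation.
k_n = μ_nC_ox · (W/L) = 5.376 mA/V².
KCL at the drain: ½ k_n (V_GS − V_TN)² = (V_DD − V_GS)/R.
Let x = V_GS − 0.81. Then 110 x² + x − 14.19 = 0, giving x = 0.355 V (positive root), so V_GS = 1.17 V.
I_D = (V_DD − V_GS)/R = (15 − 1.17) / 40.8 = 0.339 mA.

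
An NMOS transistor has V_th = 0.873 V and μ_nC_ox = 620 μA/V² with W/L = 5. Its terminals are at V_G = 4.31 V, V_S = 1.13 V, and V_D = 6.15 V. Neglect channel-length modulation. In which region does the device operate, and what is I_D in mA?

Saturation; I_D = 8.25 mA

V_GS = V_G − V_S = 4.31 − 1.13 = 3.18 V; V_DS = V_D − V_S = 6.15 − 1.13 = 5.02 V.
k_n = μ_nC_ox · (W/L) = 3.1 mA/V².
V_ov = V_GS − V_th = 3.18 − 0.873 = 2.31 V.
Since V_DS = 5.02 V ≥ V_ov = 2.31 V, the device is in saturation.
I_D = ½ k_n V_ov² = 0.5 × 3.1 × 2.31² = 8.25 mA.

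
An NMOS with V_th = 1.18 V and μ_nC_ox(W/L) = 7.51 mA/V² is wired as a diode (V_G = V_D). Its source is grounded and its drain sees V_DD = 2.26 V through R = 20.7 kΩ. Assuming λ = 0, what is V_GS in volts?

V_GS = 1.29 V

With gate tied to drain, V_GS = V_DS ≥ V_GS − V_th, so the device is in saturation.
KCL at the drain: ½ k_n (V_GS − V_th)² = (V_DD − V_GS)/R.
Let x = V_GS − 1.18. Then 77.7 x² + x − 1.08 = 0, giving x = 0.112 V (positive root), so V_GS = 1.29 V.
I_D = (V_DD − V_GS)/R = (2.26 − 1.29) / 20.7 = 0.0468 mA.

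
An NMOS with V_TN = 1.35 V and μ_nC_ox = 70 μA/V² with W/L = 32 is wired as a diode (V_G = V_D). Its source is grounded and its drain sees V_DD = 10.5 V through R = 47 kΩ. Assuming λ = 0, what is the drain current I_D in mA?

With gate tied to drain, V_GS = V_DS ≥ V_GS − V_TN, so the device is in saturation.
k_n = μ_nC_ox · (W/L) = 2.24 mA/V².
KCL at the drain: ½ k_n (V_GS − V_TN)² = (V_DD − V_GS)/R.
Let x = V_GS − 1.35. Then 52.6 x² + x − 9.15 = 0, giving x = 0.408 V (positive root), so V_GS = 1.76 V.
I_D = (V_DD − V_GS)/R = (10.5 − 1.76) / 47 = 0.186 mA.

I_D = 0.186 mA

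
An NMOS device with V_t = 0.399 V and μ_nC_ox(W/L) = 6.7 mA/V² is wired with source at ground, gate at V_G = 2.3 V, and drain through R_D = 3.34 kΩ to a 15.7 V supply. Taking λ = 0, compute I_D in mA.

V_GS = V_G = 2.3 V, so V_ov = 2.3 − 0.399 = 1.9 V.
Assume saturation: I_D = ½ k_n V_ov² = 0.5 × 6.7 × 1.9² = 12.1 mA, giving V_DS = V_DD − I_D R_D = 15.7 − 12.1 × 3.34 = -24.7 V.
But -24.7 V < V_ov = 1.9 V, so the device is actually in triode.
In triode I_D = k_n[V_ov V_DS − ½ V_DS²] and I_D = (V_DD − V_DS)/R_D. Equating: 11.2 V_DS² − 43.54 V_DS + 15.7 = 0, giving V_DS = 0.402 V (the root below V_ov).
I_D = (15.7 − 0.402) / 3.34 = 4.58 mA.

I_D = 4.58 mA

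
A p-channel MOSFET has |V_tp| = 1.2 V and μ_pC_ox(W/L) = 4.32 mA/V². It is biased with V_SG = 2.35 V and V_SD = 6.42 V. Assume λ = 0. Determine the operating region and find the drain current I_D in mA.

V_ov = V_SG − |V_tp| = 2.35 − 1.2 = 1.15 V.
Since V_SD = 6.42 V ≥ V_ov = 1.15 V, the device is in saturation.
I_D = ½ k_p V_ov² = 0.5 × 4.32 × 1.15² = 2.86 mA.

Saturation; I_D = 2.86 mA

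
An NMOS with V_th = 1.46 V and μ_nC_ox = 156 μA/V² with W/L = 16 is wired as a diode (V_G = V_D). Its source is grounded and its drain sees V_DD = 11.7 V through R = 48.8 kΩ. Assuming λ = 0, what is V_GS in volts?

With gate tied to drain, V_GS = V_DS ≥ V_GS − V_th, so the device is in saturation.
k_n = μ_nC_ox · (W/L) = 2.496 mA/V².
KCL at the drain: ½ k_n (V_GS − V_th)² = (V_DD − V_GS)/R.
Let x = V_GS − 1.46. Then 60.9 x² + x − 10.24 = 0, giving x = 0.402 V (positive root), so V_GS = 1.86 V.
I_D = (V_DD − V_GS)/R = (11.7 − 1.86) / 48.8 = 0.202 mA.

V_GS = 1.86 V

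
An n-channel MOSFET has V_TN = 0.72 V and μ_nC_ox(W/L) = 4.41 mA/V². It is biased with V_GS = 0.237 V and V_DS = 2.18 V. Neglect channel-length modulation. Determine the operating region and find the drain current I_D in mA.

V_GS = 0.237 V < V_TN = 0.72 V, so the transistor is in cutoff.

Cutoff; I_D = 0 mA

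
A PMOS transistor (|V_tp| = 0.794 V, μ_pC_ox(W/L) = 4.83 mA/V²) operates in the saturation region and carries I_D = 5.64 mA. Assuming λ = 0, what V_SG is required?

In saturation I_D = ½ k_p (V_SG − |V_tp|)², so V_SG − |V_tp| = √(2 I_D / k_p) = √(2 × 5.64 / 4.83) = 1.53 V.
V_SG = 0.794 + 1.53 = 2.32 V.

V_SG = 2.32 V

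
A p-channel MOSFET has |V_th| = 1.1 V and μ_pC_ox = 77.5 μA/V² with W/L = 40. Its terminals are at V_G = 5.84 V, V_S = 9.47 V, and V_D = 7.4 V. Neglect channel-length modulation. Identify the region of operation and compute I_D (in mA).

Triode; I_D = 9.59 mA

V_SG = V_S − V_G = 9.47 − 5.84 = 3.63 V; V_SD = V_S − V_D = 9.47 − 7.4 = 2.07 V.
k_p = μ_pC_ox · (W/L) = 3.1 mA/V².
V_ov = V_SG − |V_th| = 3.63 − 1.1 = 2.53 V.
Since V_SD = 2.07 V < V_ov = 2.53 V, the device is in the triode region.
I_D = k_p [V_ov · V_SD − ½ V_SD²] = 3.1 × [2.53 × 2.07 − 0.5 × 2.07²] = 9.59 mA.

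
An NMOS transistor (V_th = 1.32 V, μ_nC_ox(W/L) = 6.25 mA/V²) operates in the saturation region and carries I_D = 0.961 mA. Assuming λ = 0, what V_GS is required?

In saturation I_D = ½ k_n (V_GS − V_th)², so V_GS − V_th = √(2 I_D / k_n) = √(2 × 0.961 / 6.25) = 0.555 V.
V_GS = 1.32 + 0.555 = 1.87 V.

V_GS = 1.87 V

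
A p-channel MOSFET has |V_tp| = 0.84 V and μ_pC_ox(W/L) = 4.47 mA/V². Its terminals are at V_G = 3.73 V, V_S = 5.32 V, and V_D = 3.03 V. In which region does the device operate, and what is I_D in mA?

V_SG = V_S − V_G = 5.32 − 3.73 = 1.59 V; V_SD = V_S − V_D = 5.32 − 3.03 = 2.29 V.
V_ov = V_SG − |V_tp| = 1.59 − 0.84 = 0.75 V.
Since V_SD = 2.29 V ≥ V_ov = 0.75 V, the device is in saturation.
I_D = ½ k_p V_ov² = 0.5 × 4.47 × 0.75² = 1.26 mA.

Saturation; I_D = 1.26 mA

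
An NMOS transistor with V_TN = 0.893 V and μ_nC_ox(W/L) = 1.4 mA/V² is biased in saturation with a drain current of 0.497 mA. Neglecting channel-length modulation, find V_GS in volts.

In saturation I_D = ½ k_n (V_GS − V_TN)², so V_GS − V_TN = √(2 I_D / k_n) = √(2 × 0.497 / 1.4) = 0.843 V.
V_GS = 0.893 + 0.843 = 1.74 V.

V_GS = 1.74 V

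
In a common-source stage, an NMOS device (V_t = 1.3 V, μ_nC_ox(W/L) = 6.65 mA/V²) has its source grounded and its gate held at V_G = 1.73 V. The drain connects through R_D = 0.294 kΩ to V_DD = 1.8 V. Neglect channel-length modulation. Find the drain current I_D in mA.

V_GS = V_G = 1.73 V, so V_ov = 1.73 − 1.3 = 0.43 V.
Assume saturation: I_D = ½ k_n V_ov² = 0.5 × 6.65 × 0.43² = 0.615 mA, giving V_DS = V_DD − I_D R_D = 1.8 − 0.615 × 0.294 = 1.62 V.
V_DS = 1.62 V ≥ V_ov = 0.43 V, confirming saturation.

I_D = 0.615 mA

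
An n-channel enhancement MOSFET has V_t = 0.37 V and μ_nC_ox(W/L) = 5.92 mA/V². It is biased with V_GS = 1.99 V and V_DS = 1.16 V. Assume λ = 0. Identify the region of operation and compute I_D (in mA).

Triode; I_D = 7.14 mA

V_ov = V_GS − V_t = 1.99 − 0.37 = 1.62 V.
Since V_DS = 1.16 V < V_ov = 1.62 V, the device is in the triode region.
I_D = k_n [V_ov · V_DS − ½ V_DS²] = 5.92 × [1.62 × 1.16 − 0.5 × 1.16²] = 7.14 mA.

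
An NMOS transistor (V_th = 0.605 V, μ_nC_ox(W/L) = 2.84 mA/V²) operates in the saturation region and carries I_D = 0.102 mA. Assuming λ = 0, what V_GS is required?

V_GS = 0.873 V

In saturation I_D = ½ k_n (V_GS − V_th)², so V_GS − V_th = √(2 I_D / k_n) = √(2 × 0.102 / 2.84) = 0.268 V.
V_GS = 0.605 + 0.268 = 0.873 V.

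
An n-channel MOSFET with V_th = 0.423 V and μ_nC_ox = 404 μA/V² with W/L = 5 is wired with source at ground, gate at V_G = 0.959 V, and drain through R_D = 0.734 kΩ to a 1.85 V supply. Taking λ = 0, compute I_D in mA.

V_GS = V_G = 0.959 V, so V_ov = 0.959 − 0.423 = 0.536 V.
k_n = μ_nC_ox · (W/L) = 2.02 mA/V².
Assume saturation: I_D = ½ k_n V_ov² = 0.5 × 2.02 × 0.536² = 0.29 mA, giving V_DS = V_DD − I_D R_D = 1.85 − 0.29 × 0.734 = 1.64 V.
V_DS = 1.64 V ≥ V_ov = 0.536 V, confirming saturation.

I_D = 0.290 mA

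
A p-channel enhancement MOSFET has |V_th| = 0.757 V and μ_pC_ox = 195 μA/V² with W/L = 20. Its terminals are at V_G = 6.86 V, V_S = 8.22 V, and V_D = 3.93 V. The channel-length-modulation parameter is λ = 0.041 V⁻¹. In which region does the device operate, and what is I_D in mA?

Saturation; I_D = 0.834 mA

V_SG = V_S − V_G = 8.22 − 6.86 = 1.36 V; V_SD = V_S − V_D = 8.22 − 3.93 = 4.29 V.
k_p = μ_pC_ox · (W/L) = 3.9 mA/V².
V_ov = V_SG − |V_th| = 1.36 − 0.757 = 0.603 V.
Since V_SD = 4.29 V ≥ V_ov = 0.603 V, the device is in saturation.
I_D = ½ k_p V_ov² (1 + λ V_SD) = 0.5 × 3.9 × 0.603² × (1 + 0.041 × 4.29) = 0.834 mA.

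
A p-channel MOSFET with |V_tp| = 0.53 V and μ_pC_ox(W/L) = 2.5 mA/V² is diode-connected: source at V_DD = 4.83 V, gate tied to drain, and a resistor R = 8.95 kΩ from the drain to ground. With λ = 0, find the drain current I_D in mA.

I_D = 0.416 mA

With gate tied to drain, V_SG = V_SD ≥ V_SG − |V_tp|, so the device is in saturation.
KCL at the drain: ½ k_p (V_SG − |V_tp|)² = (V_DD − V_SG)/R.
Let x = V_SG − 0.53. Then 11.2 x² + x − 4.3 = 0, giving x = 0.577 V (positive root), so V_SG = 1.11 V.
I_D = (V_DD − V_SG)/R = (4.83 − 1.11) / 8.95 = 0.416 mA.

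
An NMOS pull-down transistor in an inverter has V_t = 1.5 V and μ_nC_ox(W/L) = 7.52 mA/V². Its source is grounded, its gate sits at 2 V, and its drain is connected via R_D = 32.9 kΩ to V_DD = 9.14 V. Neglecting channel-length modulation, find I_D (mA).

I_D = 0.275 mA

V_GS = V_G = 2 V, so V_ov = 2 − 1.5 = 0.5 V.
Assume saturation: I_D = ½ k_n V_ov² = 0.5 × 7.52 × 0.5² = 0.94 mA, giving V_DS = V_DD − I_D R_D = 9.14 − 0.94 × 32.9 = -21.8 V.
But -21.8 V < V_ov = 0.5 V, so the device is actually in triode.
In triode I_D = k_n[V_ov V_DS − ½ V_DS²] and I_D = (V_DD − V_DS)/R_D. Equating: 124 V_DS² − 124.7 V_DS + 9.14 = 0, giving V_DS = 0.0796 V (the root below V_ov).
I_D = (9.14 − 0.0796) / 32.9 = 0.275 mA.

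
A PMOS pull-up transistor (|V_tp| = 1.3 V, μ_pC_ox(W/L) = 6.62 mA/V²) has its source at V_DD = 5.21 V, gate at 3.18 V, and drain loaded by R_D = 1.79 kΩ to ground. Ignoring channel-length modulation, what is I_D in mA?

I_D = 1.76 mA

V_SG = V_DD − V_G = 5.21 − 3.18 = 2.03 V, so V_ov = 2.03 − 1.3 = 0.73 V.
Assume saturation: I_D = ½ k_p V_ov² = 0.5 × 6.62 × 0.73² = 1.76 mA, giving V_SD = V_DD − I_D R_D = 5.21 − 1.76 × 1.79 = 2.05 V.
V_SD = 2.05 V ≥ V_ov = 0.73 V, confirming saturation.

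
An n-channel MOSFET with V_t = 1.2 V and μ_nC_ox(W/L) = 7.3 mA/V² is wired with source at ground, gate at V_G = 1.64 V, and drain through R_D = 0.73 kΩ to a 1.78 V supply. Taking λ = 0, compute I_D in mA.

I_D = 0.707 mA

V_GS = V_G = 1.64 V, so V_ov = 1.64 − 1.2 = 0.44 V.
Assume saturation: I_D = ½ k_n V_ov² = 0.5 × 7.3 × 0.44² = 0.707 mA, giving V_DS = V_DD − I_D R_D = 1.78 − 0.707 × 0.73 = 1.26 V.
V_DS = 1.26 V ≥ V_ov = 0.44 V, confirming saturation.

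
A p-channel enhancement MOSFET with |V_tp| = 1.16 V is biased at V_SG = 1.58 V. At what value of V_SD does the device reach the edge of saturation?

The boundary between triode and saturation is V_SD = V_SG − |V_tp| = V_ov.
V_ov = 1.58 − 1.16 = 0.42 V.

V_SD,sat = 0.420 V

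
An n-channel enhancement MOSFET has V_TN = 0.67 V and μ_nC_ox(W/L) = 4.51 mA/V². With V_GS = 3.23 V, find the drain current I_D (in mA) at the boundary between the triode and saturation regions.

At the boundary V_DS = V_ov = V_GS − V_TN = 3.23 − 0.67 = 2.56 V.
I_D = ½ k_n V_ov² = 0.5 × 4.51 × 2.56² = 14.8 mA.

I_D = 14.8 mA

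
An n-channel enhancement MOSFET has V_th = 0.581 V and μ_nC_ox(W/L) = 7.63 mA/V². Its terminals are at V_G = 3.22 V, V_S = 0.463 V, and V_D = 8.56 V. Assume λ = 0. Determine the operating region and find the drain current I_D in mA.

V_GS = V_G − V_S = 3.22 − 0.463 = 2.76 V; V_DS = V_D − V_S = 8.56 − 0.463 = 8.1 V.
V_ov = V_GS − V_th = 2.76 − 0.581 = 2.18 V.
Since V_DS = 8.1 V ≥ V_ov = 2.18 V, the device is in saturation.
I_D = ½ k_n V_ov² = 0.5 × 7.63 × 2.18² = 18.1 mA.

Saturation; I_D = 18.1 mA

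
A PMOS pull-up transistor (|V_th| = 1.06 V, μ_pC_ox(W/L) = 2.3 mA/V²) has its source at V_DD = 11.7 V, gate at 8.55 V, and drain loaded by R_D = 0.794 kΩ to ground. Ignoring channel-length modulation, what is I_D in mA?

I_D = 5.02 mA

V_SG = V_DD − V_G = 11.7 − 8.55 = 3.15 V, so V_ov = 3.15 − 1.06 = 2.09 V.
Assume saturation: I_D = ½ k_p V_ov² = 0.5 × 2.3 × 2.09² = 5.02 mA, giving V_SD = V_DD − I_D R_D = 11.7 − 5.02 × 0.794 = 7.71 V.
V_SD = 7.71 V ≥ V_ov = 2.09 V, confirming saturation.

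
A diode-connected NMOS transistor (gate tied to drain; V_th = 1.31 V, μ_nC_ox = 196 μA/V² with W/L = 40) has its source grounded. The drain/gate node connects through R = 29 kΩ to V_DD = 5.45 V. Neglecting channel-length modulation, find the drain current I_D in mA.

With gate tied to drain, V_GS = V_DS ≥ V_GS − V_th, so the device is in saturation.
k_n = μ_nC_ox · (W/L) = 7.84 mA/V².
KCL at the drain: ½ k_n (V_GS − V_th)² = (V_DD − V_GS)/R.
Let x = V_GS − 1.31. Then 114 x² + x − 4.14 = 0, giving x = 0.186 V (positive root), so V_GS = 1.5 V.
I_D = (V_DD − V_GS)/R = (5.45 − 1.5) / 29 = 0.136 mA.

I_D = 0.136 mA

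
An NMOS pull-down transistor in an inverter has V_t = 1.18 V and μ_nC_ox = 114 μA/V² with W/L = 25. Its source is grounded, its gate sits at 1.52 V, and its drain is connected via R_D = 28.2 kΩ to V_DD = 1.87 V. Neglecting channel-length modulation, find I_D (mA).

I_D = 0.0637 mA

V_GS = V_G = 1.52 V, so V_ov = 1.52 − 1.18 = 0.34 V.
k_n = μ_nC_ox · (W/L) = 2.85 mA/V².
Assume saturation: I_D = ½ k_n V_ov² = 0.5 × 2.85 × 0.34² = 0.165 mA, giving V_DS = V_DD − I_D R_D = 1.87 − 0.165 × 28.2 = -2.78 V.
But -2.78 V < V_ov = 0.34 V, so the device is actually in triode.
In triode I_D = k_n[V_ov V_DS − ½ V_DS²] and I_D = (V_DD − V_DS)/R_D. Equating: 40.2 V_DS² − 28.33 V_DS + 1.87 = 0, giving V_DS = 0.0737 V (the root below V_ov).
I_D = (1.87 − 0.0737) / 28.2 = 0.0637 mA.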